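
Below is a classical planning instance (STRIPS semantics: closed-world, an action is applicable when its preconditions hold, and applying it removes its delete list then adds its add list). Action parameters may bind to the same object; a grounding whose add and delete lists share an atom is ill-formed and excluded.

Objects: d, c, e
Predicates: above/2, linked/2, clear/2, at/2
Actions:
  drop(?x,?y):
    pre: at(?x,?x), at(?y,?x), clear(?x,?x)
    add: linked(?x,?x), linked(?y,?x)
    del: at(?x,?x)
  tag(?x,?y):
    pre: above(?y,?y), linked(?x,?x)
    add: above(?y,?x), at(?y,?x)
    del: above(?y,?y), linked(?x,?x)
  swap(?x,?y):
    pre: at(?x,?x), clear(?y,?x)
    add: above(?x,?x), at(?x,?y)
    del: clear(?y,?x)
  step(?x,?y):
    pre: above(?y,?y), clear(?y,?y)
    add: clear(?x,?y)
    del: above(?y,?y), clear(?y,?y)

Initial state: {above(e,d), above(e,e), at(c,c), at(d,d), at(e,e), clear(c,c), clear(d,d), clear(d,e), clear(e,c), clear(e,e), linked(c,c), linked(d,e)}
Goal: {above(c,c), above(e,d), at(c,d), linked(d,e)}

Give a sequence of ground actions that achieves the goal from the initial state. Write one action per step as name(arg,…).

swap(c,e); step(d,c); swap(c,d)

1. swap(c,e)  →  {above(c,c), above(e,d), above(e,e), at(c,c), at(c,e), at(d,d), at(e,e), clear(c,c), clear(d,d), clear(d,e), clear(e,e), linked(c,c), linked(d,e)}
2. step(d,c)  →  {above(e,d), above(e,e), at(c,c), at(c,e), at(d,d), at(e,e), clear(d,c), clear(d,d), clear(d,e), clear(e,e), linked(c,c), linked(d,e)}
3. swap(c,d)  →  {above(c,c), above(e,d), above(e,e), at(c,c), at(c,d), at(c,e), at(d,d), at(e,e), clear(d,d), clear(d,e), clear(e,e), linked(c,c), linked(d,e)}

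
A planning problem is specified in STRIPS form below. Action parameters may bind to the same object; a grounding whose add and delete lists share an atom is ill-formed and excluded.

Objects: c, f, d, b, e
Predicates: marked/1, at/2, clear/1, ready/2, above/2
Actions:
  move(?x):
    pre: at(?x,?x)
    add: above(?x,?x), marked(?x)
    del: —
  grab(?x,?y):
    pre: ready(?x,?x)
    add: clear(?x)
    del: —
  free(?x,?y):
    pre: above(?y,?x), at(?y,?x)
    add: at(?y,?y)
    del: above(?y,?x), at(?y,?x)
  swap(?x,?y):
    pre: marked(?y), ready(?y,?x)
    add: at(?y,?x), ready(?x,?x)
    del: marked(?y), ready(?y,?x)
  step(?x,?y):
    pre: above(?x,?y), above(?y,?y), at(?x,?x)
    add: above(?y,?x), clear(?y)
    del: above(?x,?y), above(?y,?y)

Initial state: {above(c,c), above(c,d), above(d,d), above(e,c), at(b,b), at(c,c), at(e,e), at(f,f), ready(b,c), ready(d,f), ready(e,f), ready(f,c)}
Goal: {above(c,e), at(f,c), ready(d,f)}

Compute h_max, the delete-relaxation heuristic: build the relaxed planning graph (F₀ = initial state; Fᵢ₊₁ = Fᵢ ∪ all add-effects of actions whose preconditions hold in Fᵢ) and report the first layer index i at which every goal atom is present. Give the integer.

2

F0 = init (12 atoms)
F1 = F0 ∪ {above(b,b), above(c,e), above(d,c), above(e,e), above(f,f), clear(c), clear(d), marked(b), marked(c), marked(e), marked(f)}  (23 atoms)
F2 = F1 ∪ {at(b,c), at(e,f), at(f,c), clear(e), ready(c,c), ready(f,f)}  (29 atoms)
goal ⊆ F2  ⇒  h_max = 2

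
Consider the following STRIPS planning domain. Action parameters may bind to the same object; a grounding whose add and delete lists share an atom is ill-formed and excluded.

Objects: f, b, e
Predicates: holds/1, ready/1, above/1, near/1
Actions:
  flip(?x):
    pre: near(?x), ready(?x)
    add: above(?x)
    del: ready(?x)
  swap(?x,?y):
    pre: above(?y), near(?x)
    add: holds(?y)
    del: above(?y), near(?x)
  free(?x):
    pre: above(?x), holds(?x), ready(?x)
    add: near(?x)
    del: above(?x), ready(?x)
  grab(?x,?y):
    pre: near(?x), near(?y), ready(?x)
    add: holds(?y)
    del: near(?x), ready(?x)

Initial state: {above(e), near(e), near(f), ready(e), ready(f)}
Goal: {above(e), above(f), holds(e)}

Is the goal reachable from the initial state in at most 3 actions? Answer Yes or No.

Yes

1. flip(f)  →  {above(e), above(f), near(e), near(f), ready(e)}
2. grab(e,e)  →  {above(e), above(f), holds(e), near(f)}
optimal plan length = 2; 2 ≤ 3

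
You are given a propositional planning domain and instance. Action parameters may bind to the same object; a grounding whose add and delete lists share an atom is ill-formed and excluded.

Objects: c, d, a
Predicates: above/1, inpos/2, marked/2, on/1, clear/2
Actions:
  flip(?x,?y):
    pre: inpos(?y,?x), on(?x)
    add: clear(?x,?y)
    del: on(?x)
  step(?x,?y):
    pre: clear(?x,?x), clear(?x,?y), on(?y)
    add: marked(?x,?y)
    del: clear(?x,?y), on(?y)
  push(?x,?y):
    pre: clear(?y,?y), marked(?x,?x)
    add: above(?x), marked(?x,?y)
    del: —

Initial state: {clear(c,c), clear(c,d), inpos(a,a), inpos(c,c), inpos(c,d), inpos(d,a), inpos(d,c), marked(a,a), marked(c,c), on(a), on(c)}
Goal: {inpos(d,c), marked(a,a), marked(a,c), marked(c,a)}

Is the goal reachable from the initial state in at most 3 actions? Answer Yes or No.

1. flip(a,a)  →  {clear(a,a), clear(c,c), clear(c,d), inpos(a,a), inpos(c,c), inpos(c,d), inpos(d,a), inpos(d,c), marked(a,a), marked(c,c), on(c)}
2. push(c,a)  →  {above(c), clear(a,a), clear(c,c), clear(c,d), inpos(a,a), inpos(c,c), inpos(c,d), inpos(d,a), inpos(d,c), marked(a,a), marked(c,a), marked(c,c), on(c)}
3. push(a,c)  →  {above(a), above(c), clear(a,a), clear(c,c), clear(c,d), inpos(a,a), inpos(c,c), inpos(c,d), inpos(d,a), inpos(d,c), marked(a,a), marked(a,c), marked(c,a), marked(c,c), on(c)}
optimal plan length = 3; 3 ≤ 3

Yes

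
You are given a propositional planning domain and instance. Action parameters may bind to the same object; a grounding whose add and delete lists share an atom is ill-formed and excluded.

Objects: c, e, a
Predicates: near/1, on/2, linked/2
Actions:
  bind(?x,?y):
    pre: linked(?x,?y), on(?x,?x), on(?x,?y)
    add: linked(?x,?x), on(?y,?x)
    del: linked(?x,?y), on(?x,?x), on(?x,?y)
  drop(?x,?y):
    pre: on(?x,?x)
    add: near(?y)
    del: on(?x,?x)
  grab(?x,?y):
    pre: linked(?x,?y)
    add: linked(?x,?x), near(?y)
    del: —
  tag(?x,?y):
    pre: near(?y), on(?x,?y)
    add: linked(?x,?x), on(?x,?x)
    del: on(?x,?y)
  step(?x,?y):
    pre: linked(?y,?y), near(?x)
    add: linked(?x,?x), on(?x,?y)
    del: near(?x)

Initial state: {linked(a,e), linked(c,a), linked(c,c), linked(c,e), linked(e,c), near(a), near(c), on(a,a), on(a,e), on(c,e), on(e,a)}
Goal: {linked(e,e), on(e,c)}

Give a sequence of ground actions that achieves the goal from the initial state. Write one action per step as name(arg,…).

1. drop(a,e)  →  {linked(a,e), linked(c,a), linked(c,c), linked(c,e), linked(e,c), near(a), near(c), near(e), on(a,e), on(c,e), on(e,a)}
2. step(e,c)  →  {linked(a,e), linked(c,a), linked(c,c), linked(c,e), linked(e,c), linked(e,e), near(a), near(c), on(a,e), on(c,e), on(e,a), on(e,c)}

drop(a,e); step(e,c)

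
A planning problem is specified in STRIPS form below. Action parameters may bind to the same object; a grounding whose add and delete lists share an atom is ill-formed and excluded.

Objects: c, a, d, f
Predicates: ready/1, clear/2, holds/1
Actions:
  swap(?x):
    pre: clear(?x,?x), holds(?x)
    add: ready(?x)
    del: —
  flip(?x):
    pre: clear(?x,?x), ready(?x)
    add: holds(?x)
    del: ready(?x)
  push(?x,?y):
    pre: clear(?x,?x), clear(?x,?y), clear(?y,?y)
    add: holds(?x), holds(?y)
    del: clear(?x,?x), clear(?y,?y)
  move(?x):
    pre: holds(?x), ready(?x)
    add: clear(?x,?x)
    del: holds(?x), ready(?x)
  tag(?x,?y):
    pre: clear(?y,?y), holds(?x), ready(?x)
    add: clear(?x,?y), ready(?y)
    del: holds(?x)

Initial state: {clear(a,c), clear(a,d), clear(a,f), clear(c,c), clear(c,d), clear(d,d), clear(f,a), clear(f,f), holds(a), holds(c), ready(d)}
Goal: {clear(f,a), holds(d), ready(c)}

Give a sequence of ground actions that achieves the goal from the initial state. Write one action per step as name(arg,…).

swap(c); flip(d)

1. swap(c)  →  {clear(a,c), clear(a,d), clear(a,f), clear(c,c), clear(c,d), clear(d,d), clear(f,a), clear(f,f), holds(a), holds(c), ready(c), ready(d)}
2. flip(d)  →  {clear(a,c), clear(a,d), clear(a,f), clear(c,c), clear(c,d), clear(d,d), clear(f,a), clear(f,f), holds(a), holds(c), holds(d), ready(c)}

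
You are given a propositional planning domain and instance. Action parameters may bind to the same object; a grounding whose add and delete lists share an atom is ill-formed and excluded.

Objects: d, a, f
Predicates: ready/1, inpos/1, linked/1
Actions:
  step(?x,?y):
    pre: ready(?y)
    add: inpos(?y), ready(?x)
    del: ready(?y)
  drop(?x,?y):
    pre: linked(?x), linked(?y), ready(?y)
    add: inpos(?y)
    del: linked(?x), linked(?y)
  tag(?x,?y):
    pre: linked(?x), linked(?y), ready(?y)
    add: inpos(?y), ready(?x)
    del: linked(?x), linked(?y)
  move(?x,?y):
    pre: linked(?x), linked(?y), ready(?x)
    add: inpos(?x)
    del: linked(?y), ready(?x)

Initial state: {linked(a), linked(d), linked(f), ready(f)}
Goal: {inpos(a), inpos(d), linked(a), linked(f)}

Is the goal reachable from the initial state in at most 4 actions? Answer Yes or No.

Yes

1. step(d,f)  →  {inpos(f), linked(a), linked(d), linked(f), ready(d)}
2. step(a,d)  →  {inpos(d), inpos(f), linked(a), linked(d), linked(f), ready(a)}
3. step(d,a)  →  {inpos(a), inpos(d), inpos(f), linked(a), linked(d), linked(f), ready(d)}
optimal plan length = 3; 3 ≤ 4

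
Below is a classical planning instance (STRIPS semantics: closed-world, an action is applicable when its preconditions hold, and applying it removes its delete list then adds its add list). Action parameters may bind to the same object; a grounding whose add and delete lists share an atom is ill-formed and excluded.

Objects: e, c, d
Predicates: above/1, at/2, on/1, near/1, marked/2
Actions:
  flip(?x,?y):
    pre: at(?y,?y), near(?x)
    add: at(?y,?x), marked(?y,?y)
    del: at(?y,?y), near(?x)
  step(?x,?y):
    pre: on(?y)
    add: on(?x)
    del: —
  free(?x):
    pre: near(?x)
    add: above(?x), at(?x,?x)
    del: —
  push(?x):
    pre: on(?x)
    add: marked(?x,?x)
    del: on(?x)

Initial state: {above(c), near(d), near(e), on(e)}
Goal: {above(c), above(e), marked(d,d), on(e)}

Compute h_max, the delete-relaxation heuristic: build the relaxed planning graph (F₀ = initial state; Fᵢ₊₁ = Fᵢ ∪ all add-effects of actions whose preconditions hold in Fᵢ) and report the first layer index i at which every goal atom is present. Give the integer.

F0 = init (4 atoms)
F1 = F0 ∪ {above(d), above(e), at(d,d), at(e,e), marked(e,e), on(c), on(d)}  (11 atoms)
F2 = F1 ∪ {at(d,e), at(e,d), marked(c,c), marked(d,d)}  (15 atoms)
goal ⊆ F2  ⇒  h_max = 2

2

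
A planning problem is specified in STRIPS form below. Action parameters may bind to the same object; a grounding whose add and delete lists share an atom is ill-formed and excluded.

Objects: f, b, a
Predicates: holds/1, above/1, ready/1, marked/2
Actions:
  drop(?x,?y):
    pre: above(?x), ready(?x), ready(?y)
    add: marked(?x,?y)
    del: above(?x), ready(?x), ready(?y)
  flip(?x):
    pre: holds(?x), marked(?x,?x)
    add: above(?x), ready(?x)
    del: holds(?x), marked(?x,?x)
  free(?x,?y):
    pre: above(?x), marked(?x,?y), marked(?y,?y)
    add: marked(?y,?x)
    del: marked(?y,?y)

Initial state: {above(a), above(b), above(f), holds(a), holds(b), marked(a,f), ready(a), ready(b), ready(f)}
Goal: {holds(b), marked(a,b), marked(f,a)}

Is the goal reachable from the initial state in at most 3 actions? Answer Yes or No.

Yes

1. drop(f,f)  →  {above(a), above(b), holds(a), holds(b), marked(a,f), marked(f,f), ready(a), ready(b)}
2. free(a,f)  →  {above(a), above(b), holds(a), holds(b), marked(a,f), marked(f,a), ready(a), ready(b)}
3. drop(a,b)  →  {above(b), holds(a), holds(b), marked(a,b), marked(a,f), marked(f,a)}
optimal plan length = 3; 3 ≤ 3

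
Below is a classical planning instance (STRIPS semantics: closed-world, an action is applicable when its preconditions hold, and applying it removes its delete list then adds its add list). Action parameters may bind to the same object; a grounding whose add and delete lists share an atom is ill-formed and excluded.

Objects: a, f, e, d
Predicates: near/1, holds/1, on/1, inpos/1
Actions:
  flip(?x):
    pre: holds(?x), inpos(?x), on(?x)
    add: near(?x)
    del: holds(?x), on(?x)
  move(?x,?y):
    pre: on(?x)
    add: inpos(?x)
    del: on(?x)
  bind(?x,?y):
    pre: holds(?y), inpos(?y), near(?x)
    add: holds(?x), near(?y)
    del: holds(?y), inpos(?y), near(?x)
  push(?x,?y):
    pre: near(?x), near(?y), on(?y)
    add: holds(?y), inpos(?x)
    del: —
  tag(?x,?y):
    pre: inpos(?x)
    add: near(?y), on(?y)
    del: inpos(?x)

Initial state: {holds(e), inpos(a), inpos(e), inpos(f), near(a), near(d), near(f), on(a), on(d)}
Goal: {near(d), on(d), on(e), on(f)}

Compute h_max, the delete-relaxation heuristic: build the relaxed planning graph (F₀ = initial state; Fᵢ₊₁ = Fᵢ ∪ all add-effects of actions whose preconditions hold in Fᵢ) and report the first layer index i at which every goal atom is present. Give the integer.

F0 = init (9 atoms)
F1 = F0 ∪ {holds(a), holds(d), holds(f), inpos(d), near(e), on(e), on(f)}  (16 atoms)
goal ⊆ F1  ⇒  h_max = 1

1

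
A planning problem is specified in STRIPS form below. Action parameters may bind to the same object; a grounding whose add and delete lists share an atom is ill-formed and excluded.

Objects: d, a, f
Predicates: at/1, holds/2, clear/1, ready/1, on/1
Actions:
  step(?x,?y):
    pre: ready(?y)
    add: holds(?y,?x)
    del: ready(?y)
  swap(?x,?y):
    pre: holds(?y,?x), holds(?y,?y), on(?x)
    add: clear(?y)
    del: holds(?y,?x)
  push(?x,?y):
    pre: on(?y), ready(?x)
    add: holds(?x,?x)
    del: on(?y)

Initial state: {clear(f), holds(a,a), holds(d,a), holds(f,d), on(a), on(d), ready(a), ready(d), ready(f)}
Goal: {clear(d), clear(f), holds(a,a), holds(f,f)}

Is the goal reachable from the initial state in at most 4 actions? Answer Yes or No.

1. step(d,d)  →  {clear(f), holds(a,a), holds(d,a), holds(d,d), holds(f,d), on(a), on(d), ready(a), ready(f)}
2. step(f,f)  →  {clear(f), holds(a,a), holds(d,a), holds(d,d), holds(f,d), holds(f,f), on(a), on(d), ready(a)}
3. swap(d,d)  →  {clear(d), clear(f), holds(a,a), holds(d,a), holds(f,d), holds(f,f), on(a), on(d), ready(a)}
optimal plan length = 3; 3 ≤ 4

Yes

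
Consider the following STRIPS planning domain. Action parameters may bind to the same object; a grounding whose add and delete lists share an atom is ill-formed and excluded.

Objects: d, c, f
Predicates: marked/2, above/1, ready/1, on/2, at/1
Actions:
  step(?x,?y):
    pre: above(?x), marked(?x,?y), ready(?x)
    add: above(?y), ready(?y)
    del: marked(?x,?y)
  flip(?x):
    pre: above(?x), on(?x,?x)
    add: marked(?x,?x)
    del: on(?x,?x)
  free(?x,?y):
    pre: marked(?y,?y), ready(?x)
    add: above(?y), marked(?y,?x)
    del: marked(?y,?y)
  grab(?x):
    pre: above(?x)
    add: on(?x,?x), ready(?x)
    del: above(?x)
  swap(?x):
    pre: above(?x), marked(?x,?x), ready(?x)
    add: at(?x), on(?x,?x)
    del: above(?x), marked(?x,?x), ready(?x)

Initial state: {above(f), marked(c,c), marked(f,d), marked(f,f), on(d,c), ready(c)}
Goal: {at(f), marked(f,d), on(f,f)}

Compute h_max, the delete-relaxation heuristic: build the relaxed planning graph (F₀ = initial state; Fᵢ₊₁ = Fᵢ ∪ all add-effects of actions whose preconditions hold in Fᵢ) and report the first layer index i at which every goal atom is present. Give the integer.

F0 = init (6 atoms)
F1 = F0 ∪ {marked(f,c), on(f,f), ready(f)}  (9 atoms)
F2 = F1 ∪ {above(c), above(d), at(f), marked(c,f), ready(d)}  (14 atoms)
goal ⊆ F2  ⇒  h_max = 2

2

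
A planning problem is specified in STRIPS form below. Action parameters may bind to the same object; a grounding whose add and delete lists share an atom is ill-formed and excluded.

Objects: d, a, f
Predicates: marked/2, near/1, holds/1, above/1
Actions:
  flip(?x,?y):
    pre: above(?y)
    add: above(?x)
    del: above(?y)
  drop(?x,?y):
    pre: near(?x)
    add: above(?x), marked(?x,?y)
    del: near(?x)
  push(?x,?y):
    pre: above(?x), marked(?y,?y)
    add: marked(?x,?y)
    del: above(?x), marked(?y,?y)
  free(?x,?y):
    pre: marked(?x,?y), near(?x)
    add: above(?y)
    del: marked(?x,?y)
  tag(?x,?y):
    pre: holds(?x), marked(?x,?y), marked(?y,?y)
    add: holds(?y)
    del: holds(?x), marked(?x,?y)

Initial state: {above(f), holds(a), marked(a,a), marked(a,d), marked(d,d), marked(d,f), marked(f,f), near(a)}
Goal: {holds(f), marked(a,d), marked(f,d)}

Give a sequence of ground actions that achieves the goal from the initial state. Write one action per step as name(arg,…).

1. drop(a,f)  →  {above(a), above(f), holds(a), marked(a,a), marked(a,d), marked(a,f), marked(d,d), marked(d,f), marked(f,f)}
2. push(f,d)  →  {above(a), holds(a), marked(a,a), marked(a,d), marked(a,f), marked(d,f), marked(f,d), marked(f,f)}
3. tag(a,f)  →  {above(a), holds(f), marked(a,a), marked(a,d), marked(d,f), marked(f,d), marked(f,f)}

drop(a,f); push(f,d); tag(a,f)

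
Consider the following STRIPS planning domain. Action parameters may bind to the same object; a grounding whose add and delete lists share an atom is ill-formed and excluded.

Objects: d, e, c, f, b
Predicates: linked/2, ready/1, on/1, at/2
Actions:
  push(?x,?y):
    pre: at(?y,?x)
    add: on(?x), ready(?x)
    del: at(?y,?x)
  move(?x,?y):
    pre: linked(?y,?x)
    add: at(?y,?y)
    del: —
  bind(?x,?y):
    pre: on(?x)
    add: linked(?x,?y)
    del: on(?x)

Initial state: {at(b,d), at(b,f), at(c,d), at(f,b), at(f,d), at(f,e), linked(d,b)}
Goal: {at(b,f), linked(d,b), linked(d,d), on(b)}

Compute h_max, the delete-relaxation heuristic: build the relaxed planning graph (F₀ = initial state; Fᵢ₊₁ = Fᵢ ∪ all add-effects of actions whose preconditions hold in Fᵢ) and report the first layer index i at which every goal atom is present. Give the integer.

F0 = init (7 atoms)
F1 = F0 ∪ {at(d,d), on(b), on(d), on(e), on(f), ready(b), ready(d), ready(e), ready(f)}  (16 atoms)
F2 = F1 ∪ {linked(b,b), linked(b,c), linked(b,d), linked(b,e), linked(b,f), linked(d,c), linked(d,d), linked(d,e), linked(d,f), linked(e,b), linked(e,c), linked(e,d), linked(e,e), linked(e,f), linked(f,b), linked(f,c), linked(f,d), linked(f,e), linked(f,f)}  (35 atoms)
goal ⊆ F2  ⇒  h_max = 2

2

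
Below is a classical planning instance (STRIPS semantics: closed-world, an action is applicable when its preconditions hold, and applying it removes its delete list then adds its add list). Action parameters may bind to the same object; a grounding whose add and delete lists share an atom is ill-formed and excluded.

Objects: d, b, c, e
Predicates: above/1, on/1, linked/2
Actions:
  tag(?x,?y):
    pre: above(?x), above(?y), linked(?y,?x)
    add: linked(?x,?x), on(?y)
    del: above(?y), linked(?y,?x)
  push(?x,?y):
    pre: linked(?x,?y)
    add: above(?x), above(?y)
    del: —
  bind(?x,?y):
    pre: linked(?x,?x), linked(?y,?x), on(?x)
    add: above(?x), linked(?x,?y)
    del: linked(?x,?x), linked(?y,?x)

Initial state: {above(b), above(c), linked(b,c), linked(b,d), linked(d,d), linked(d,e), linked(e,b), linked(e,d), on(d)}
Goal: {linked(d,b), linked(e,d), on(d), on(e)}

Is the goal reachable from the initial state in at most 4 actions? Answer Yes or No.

Yes

1. push(d,e)  →  {above(b), above(c), above(d), above(e), linked(b,c), linked(b,d), linked(d,d), linked(d,e), linked(e,b), linked(e,d), on(d)}
2. tag(b,e)  →  {above(b), above(c), above(d), linked(b,b), linked(b,c), linked(b,d), linked(d,d), linked(d,e), linked(e,d), on(d), on(e)}
3. bind(d,b)  →  {above(b), above(c), above(d), linked(b,b), linked(b,c), linked(d,b), linked(d,e), linked(e,d), on(d), on(e)}
optimal plan length = 3; 3 ≤ 4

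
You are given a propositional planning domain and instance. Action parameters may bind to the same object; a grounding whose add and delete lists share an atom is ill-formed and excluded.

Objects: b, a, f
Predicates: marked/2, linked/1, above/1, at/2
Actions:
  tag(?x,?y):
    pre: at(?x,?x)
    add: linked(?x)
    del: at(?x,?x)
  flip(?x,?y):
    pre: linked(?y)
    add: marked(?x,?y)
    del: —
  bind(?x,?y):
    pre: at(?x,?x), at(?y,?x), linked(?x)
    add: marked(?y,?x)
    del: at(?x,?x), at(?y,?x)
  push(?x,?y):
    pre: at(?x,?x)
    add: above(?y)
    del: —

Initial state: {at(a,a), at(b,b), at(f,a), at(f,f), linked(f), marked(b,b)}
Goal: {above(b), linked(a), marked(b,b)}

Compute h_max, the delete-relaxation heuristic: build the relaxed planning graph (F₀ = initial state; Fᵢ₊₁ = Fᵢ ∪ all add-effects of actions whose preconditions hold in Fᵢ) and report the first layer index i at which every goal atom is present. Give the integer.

F0 = init (6 atoms)
F1 = F0 ∪ {above(a), above(b), above(f), linked(a), linked(b), marked(a,f), marked(b,f), marked(f,f)}  (14 atoms)
goal ⊆ F1  ⇒  h_max = 1

1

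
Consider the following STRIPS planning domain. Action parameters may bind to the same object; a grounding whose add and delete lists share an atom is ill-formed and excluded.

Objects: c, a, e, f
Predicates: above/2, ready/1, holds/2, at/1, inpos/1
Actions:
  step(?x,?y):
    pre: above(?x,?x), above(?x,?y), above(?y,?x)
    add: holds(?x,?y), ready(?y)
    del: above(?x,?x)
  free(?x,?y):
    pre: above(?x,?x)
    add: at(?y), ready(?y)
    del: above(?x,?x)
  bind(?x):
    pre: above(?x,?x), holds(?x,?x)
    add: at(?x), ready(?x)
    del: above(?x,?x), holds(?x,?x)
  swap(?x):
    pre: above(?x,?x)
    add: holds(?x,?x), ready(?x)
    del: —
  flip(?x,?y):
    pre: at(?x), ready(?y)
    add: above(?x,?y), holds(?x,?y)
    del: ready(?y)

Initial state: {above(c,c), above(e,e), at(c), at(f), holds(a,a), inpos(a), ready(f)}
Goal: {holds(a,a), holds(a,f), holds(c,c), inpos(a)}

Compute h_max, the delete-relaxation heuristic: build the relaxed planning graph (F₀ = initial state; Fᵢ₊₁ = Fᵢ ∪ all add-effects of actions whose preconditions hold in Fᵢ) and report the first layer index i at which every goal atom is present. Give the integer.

2

F0 = init (7 atoms)
F1 = F0 ∪ {above(c,f), above(f,f), at(a), at(e), holds(c,c), holds(c,f), holds(e,e), holds(f,f), ready(a), ready(c), ready(e)}  (18 atoms)
F2 = F1 ∪ {above(a,a), above(a,c), above(a,e), above(a,f), above(c,a), above(c,e), above(e,a), above(e,c), above(e,f), above(f,a), above(f,c), above(f,e), holds(a,c), holds(a,e), holds(a,f), holds(c,a), holds(c,e), holds(e,a), holds(e,c), holds(e,f), holds(f,a), holds(f,c), holds(f,e)}  (41 atoms)
goal ⊆ F2  ⇒  h_max = 2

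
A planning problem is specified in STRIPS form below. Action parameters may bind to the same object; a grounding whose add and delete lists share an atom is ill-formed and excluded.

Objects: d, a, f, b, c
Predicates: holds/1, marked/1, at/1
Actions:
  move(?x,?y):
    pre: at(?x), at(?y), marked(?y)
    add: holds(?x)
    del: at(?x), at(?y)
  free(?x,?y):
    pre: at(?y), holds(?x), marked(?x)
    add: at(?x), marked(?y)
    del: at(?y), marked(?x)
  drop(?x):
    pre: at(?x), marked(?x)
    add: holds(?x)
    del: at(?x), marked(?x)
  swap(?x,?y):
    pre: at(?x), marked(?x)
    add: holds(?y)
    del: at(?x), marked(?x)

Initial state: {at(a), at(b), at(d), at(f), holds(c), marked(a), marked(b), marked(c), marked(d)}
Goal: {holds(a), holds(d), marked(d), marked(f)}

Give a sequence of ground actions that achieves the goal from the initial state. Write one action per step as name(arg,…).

move(d,d); move(a,a); free(a,f)

1. move(d,d)  →  {at(a), at(b), at(f), holds(c), holds(d), marked(a), marked(b), marked(c), marked(d)}
2. move(a,a)  →  {at(b), at(f), holds(a), holds(c), holds(d), marked(a), marked(b), marked(c), marked(d)}
3. free(a,f)  →  {at(a), at(b), holds(a), holds(c), holds(d), marked(b), marked(c), marked(d), marked(f)}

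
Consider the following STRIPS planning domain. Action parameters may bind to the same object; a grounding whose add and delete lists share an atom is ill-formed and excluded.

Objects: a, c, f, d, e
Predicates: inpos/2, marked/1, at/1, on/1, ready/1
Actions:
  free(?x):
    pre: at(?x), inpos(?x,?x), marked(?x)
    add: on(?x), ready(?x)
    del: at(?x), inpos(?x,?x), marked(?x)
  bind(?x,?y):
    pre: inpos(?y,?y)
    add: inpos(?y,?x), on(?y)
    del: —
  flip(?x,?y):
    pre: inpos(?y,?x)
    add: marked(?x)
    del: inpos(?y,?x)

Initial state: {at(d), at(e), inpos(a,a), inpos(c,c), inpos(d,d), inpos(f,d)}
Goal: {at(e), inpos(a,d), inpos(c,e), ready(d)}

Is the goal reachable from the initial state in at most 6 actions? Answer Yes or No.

1. bind(d,a)  →  {at(d), at(e), inpos(a,a), inpos(a,d), inpos(c,c), inpos(d,d), inpos(f,d), on(a)}
2. bind(e,c)  →  {at(d), at(e), inpos(a,a), inpos(a,d), inpos(c,c), inpos(c,e), inpos(d,d), inpos(f,d), on(a), on(c)}
3. flip(d,f)  →  {at(d), at(e), inpos(a,a), inpos(a,d), inpos(c,c), inpos(c,e), inpos(d,d), marked(d), on(a), on(c)}
4. free(d)  →  {at(e), inpos(a,a), inpos(a,d), inpos(c,c), inpos(c,e), on(a), on(c), on(d), ready(d)}
optimal plan length = 4; 4 ≤ 6

Yes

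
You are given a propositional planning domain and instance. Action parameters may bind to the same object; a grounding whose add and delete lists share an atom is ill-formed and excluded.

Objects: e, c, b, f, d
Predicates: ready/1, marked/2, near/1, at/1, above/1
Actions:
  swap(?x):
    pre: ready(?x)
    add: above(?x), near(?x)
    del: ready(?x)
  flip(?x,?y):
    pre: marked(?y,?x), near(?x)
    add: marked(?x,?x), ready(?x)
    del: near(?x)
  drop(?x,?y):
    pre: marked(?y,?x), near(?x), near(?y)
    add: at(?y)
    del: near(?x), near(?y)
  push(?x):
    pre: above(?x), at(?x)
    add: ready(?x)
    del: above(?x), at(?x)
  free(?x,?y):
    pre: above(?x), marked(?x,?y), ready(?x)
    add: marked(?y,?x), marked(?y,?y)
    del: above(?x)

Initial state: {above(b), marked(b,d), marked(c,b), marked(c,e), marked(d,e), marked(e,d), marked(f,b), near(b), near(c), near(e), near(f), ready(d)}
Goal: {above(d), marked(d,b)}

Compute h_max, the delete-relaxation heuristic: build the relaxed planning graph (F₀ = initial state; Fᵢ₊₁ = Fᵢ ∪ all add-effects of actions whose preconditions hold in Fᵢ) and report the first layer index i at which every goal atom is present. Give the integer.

F0 = init (12 atoms)
F1 = F0 ∪ {above(d), at(c), at(f), marked(b,b), marked(e,e), near(d), ready(b), ready(e)}  (20 atoms)
F2 = F1 ∪ {above(e), at(b), at(d), at(e), marked(d,b), marked(d,d)}  (26 atoms)
goal ⊆ F2  ⇒  h_max = 2

2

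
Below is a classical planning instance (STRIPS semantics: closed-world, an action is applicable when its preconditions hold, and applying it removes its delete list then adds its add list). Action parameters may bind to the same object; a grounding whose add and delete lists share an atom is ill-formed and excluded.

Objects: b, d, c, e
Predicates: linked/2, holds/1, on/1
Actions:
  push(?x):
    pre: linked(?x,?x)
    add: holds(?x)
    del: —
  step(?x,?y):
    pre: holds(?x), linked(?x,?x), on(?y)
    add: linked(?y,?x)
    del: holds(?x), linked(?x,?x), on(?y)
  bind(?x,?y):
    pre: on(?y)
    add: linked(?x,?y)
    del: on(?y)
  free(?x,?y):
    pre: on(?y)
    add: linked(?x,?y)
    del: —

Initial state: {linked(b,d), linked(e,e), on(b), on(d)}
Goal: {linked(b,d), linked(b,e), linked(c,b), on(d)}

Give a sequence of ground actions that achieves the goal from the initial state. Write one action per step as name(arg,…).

push(e); free(c,b); step(e,b)

1. push(e)  →  {holds(e), linked(b,d), linked(e,e), on(b), on(d)}
2. free(c,b)  →  {holds(e), linked(b,d), linked(c,b), linked(e,e), on(b), on(d)}
3. step(e,b)  →  {linked(b,d), linked(b,e), linked(c,b), on(d)}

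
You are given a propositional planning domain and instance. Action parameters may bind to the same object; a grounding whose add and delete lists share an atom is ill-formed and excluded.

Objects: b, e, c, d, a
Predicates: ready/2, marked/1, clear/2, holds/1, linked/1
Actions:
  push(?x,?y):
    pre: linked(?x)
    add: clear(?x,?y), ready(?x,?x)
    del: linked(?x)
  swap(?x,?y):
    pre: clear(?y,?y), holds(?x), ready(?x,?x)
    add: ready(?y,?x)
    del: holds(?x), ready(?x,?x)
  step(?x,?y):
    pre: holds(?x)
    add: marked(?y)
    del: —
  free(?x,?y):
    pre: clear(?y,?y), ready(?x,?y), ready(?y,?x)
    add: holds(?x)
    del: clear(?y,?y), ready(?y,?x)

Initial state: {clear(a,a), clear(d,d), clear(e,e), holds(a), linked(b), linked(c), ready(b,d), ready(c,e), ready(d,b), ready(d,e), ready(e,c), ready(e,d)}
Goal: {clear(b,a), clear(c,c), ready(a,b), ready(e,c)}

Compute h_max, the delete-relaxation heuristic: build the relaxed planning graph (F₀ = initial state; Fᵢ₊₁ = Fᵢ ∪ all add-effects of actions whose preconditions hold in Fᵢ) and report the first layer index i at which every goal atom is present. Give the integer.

F0 = init (12 atoms)
F1 = F0 ∪ {clear(b,a), clear(b,b), clear(b,c), clear(b,d), clear(b,e), clear(c,a), clear(c,b), clear(c,c), clear(c,d), clear(c,e), holds(b), holds(c), holds(d), holds(e), marked(a), marked(b), marked(c), marked(d), marked(e), ready(b,b), ready(c,c)}  (33 atoms)
F2 = F1 ∪ {ready(a,b), ready(a,c), ready(b,c), ready(c,b), ready(d,c), ready(e,b)}  (39 atoms)
goal ⊆ F2  ⇒  h_max = 2

2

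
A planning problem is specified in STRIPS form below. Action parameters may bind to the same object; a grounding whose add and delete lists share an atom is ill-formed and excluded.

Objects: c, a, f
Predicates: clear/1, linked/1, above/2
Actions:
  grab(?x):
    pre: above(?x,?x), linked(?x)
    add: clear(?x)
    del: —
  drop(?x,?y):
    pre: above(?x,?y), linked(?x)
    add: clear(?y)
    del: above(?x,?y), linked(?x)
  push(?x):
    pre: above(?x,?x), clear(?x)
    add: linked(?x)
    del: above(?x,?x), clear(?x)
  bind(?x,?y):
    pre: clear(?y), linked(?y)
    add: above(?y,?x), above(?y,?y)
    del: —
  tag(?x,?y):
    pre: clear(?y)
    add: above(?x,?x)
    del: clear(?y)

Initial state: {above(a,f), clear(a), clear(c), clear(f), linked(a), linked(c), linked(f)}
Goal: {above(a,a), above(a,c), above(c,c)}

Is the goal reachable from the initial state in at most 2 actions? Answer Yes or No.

Yes

1. bind(c,c)  →  {above(a,f), above(c,c), clear(a), clear(c), clear(f), linked(a), linked(c), linked(f)}
2. bind(c,a)  →  {above(a,a), above(a,c), above(a,f), above(c,c), clear(a), clear(c), clear(f), linked(a), linked(c), linked(f)}
optimal plan length = 2; 2 ≤ 2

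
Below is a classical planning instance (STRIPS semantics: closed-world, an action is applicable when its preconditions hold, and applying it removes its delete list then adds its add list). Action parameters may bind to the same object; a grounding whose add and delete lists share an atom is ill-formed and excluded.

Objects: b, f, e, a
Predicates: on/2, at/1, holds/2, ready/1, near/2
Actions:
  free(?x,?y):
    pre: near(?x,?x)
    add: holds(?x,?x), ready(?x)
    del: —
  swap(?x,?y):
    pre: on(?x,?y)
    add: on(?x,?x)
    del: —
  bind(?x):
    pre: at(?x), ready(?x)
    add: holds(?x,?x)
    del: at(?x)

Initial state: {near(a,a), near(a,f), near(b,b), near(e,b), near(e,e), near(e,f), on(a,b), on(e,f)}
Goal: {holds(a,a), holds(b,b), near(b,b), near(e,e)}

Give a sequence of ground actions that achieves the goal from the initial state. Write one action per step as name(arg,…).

1. free(b,b)  →  {holds(b,b), near(a,a), near(a,f), near(b,b), near(e,b), near(e,e), near(e,f), on(a,b), on(e,f), ready(b)}
2. free(a,b)  →  {holds(a,a), holds(b,b), near(a,a), near(a,f), near(b,b), near(e,b), near(e,e), near(e,f), on(a,b), on(e,f), ready(a), ready(b)}

free(b,b); free(a,b)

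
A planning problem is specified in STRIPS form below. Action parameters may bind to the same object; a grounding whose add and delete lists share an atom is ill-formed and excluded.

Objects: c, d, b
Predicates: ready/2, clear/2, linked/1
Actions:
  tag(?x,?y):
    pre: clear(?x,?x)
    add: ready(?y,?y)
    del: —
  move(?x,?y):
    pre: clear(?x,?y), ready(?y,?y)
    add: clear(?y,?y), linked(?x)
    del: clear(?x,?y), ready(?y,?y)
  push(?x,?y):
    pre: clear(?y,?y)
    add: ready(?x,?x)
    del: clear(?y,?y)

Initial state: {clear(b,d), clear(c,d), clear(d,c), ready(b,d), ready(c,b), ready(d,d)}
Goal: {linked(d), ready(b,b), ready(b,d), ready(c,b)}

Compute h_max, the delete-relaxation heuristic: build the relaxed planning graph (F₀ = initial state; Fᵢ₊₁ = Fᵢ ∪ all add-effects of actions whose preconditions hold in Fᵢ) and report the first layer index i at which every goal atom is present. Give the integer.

3

F0 = init (6 atoms)
F1 = F0 ∪ {clear(d,d), linked(b), linked(c)}  (9 atoms)
F2 = F1 ∪ {ready(b,b), ready(c,c)}  (11 atoms)
F3 = F2 ∪ {clear(c,c), linked(d)}  (13 atoms)
goal ⊆ F3  ⇒  h_max = 3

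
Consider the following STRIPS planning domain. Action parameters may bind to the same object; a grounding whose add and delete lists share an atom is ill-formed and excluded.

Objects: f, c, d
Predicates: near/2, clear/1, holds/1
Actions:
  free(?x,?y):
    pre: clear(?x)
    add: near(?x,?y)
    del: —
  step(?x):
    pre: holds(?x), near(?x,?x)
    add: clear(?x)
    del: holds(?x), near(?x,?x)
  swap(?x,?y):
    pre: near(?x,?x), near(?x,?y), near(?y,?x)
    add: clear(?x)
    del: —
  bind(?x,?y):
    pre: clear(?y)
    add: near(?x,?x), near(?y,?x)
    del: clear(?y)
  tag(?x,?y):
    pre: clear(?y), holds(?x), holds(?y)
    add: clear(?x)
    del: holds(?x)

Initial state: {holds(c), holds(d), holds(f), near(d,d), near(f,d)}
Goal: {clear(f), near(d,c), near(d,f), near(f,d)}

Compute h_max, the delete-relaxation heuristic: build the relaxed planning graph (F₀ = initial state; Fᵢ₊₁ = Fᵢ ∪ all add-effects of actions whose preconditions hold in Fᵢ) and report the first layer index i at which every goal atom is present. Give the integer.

2

F0 = init (5 atoms)
F1 = F0 ∪ {clear(d)}  (6 atoms)
F2 = F1 ∪ {clear(c), clear(f), near(c,c), near(d,c), near(d,f), near(f,f)}  (12 atoms)
goal ⊆ F2  ⇒  h_max = 2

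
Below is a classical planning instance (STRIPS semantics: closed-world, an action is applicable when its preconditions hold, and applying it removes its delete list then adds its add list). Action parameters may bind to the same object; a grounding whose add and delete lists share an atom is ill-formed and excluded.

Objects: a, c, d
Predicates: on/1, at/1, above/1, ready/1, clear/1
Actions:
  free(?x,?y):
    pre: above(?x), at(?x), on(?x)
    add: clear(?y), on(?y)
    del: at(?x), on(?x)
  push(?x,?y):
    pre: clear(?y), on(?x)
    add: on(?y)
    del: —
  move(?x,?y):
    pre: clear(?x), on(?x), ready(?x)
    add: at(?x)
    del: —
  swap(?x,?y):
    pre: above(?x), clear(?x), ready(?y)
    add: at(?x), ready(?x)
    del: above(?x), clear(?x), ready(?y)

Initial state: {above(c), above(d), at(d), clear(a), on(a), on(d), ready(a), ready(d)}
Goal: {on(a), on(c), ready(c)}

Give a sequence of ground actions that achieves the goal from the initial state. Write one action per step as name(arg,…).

free(d,c); swap(c,a)

1. free(d,c)  →  {above(c), above(d), clear(a), clear(c), on(a), on(c), ready(a), ready(d)}
2. swap(c,a)  →  {above(d), at(c), clear(a), on(a), on(c), ready(c), ready(d)}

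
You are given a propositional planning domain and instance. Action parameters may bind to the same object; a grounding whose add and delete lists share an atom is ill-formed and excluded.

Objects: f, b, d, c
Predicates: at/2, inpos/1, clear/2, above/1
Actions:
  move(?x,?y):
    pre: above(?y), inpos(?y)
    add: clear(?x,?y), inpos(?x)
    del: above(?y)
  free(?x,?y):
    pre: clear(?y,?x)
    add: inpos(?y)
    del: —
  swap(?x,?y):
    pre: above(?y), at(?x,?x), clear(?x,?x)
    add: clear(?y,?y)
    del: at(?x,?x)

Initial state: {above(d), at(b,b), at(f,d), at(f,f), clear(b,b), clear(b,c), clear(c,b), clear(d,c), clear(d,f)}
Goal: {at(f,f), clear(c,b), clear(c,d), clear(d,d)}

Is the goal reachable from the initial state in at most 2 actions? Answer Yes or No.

1. free(f,d)  →  {above(d), at(b,b), at(f,d), at(f,f), clear(b,b), clear(b,c), clear(c,b), clear(d,c), clear(d,f), inpos(d)}
2. swap(b,d)  →  {above(d), at(f,d), at(f,f), clear(b,b), clear(b,c), clear(c,b), clear(d,c), clear(d,d), clear(d,f), inpos(d)}
3. move(c,d)  →  {at(f,d), at(f,f), clear(b,b), clear(b,c), clear(c,b), clear(c,d), clear(d,c), clear(d,d), clear(d,f), inpos(c), inpos(d)}
optimal plan length = 3; 3 > 2

No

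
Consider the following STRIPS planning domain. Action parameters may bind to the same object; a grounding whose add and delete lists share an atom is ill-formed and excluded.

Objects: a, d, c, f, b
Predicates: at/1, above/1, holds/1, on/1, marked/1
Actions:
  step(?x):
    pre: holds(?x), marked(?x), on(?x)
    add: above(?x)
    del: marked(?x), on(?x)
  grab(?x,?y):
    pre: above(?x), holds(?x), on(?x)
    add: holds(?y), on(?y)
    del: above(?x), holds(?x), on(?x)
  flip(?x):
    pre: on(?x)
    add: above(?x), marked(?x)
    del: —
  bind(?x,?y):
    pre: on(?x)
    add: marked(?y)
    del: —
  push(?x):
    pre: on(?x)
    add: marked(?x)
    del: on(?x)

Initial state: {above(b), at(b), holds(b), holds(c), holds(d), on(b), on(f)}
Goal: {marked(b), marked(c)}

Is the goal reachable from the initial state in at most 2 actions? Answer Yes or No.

Yes

1. flip(b)  →  {above(b), at(b), holds(b), holds(c), holds(d), marked(b), on(b), on(f)}
2. bind(f,c)  →  {above(b), at(b), holds(b), holds(c), holds(d), marked(b), marked(c), on(b), on(f)}
optimal plan length = 2; 2 ≤ 2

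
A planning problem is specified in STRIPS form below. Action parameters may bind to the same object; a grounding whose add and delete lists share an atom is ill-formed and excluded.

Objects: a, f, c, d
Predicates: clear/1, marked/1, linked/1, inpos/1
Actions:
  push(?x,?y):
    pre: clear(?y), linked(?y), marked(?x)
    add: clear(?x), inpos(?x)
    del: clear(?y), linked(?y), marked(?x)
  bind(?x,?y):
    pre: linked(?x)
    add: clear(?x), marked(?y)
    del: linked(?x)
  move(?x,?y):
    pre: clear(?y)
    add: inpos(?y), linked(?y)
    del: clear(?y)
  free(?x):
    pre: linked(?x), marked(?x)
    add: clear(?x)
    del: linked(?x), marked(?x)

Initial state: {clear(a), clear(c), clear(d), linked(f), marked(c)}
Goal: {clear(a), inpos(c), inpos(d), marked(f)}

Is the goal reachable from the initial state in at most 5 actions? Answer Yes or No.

Yes

1. bind(f,f)  →  {clear(a), clear(c), clear(d), clear(f), marked(c), marked(f)}
2. move(a,c)  →  {clear(a), clear(d), clear(f), inpos(c), linked(c), marked(c), marked(f)}
3. move(a,d)  →  {clear(a), clear(f), inpos(c), inpos(d), linked(c), linked(d), marked(c), marked(f)}
optimal plan length = 3; 3 ≤ 5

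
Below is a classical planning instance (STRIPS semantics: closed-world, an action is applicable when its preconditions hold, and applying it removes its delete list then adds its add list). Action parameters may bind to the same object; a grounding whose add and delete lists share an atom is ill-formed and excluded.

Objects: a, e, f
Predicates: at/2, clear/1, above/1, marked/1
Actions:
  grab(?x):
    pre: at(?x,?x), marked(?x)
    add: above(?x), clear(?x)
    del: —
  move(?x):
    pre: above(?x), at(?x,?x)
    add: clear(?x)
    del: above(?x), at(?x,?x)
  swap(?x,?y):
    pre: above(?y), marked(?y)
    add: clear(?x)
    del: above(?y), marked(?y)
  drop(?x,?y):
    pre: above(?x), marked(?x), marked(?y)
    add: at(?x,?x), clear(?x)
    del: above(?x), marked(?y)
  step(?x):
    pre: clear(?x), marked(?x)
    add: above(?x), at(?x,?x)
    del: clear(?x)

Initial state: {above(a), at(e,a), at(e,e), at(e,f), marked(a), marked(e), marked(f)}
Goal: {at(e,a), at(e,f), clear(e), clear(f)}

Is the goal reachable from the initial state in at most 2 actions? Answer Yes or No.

1. grab(e)  →  {above(a), above(e), at(e,a), at(e,e), at(e,f), clear(e), marked(a), marked(e), marked(f)}
2. swap(f,a)  →  {above(e), at(e,a), at(e,e), at(e,f), clear(e), clear(f), marked(e), marked(f)}
optimal plan length = 2; 2 ≤ 2

Yes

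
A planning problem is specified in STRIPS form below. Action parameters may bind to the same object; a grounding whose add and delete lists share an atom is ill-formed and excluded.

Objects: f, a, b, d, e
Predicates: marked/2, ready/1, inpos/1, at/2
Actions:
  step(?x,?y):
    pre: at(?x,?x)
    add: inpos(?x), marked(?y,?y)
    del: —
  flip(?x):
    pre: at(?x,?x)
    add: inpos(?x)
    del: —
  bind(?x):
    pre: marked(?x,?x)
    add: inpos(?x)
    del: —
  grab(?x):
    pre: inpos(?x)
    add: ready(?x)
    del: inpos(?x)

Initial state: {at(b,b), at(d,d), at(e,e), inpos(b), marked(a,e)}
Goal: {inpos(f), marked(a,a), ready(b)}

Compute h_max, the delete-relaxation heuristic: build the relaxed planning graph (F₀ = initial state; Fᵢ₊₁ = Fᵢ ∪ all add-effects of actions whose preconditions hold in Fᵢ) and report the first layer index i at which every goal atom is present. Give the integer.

F0 = init (5 atoms)
F1 = F0 ∪ {inpos(d), inpos(e), marked(a,a), marked(b,b), marked(d,d), marked(e,e), marked(f,f), ready(b)}  (13 atoms)
F2 = F1 ∪ {inpos(a), inpos(f), ready(d), ready(e)}  (17 atoms)
goal ⊆ F2  ⇒  h_max = 2

2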